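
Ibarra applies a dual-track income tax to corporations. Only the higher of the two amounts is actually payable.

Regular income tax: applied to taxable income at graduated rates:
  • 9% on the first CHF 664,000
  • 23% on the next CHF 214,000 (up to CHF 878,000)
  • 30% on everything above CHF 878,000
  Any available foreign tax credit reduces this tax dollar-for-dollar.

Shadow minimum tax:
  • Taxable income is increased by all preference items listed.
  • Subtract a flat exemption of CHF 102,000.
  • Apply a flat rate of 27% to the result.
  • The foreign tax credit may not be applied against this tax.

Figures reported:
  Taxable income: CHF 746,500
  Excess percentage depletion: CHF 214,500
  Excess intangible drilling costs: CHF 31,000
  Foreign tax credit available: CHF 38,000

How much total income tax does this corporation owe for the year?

CHF 240,300

Shadow minimum tax:
  Adjusted income: CHF 746,500 + CHF 214,500 + CHF 31,000 = CHF 992,000
  Less exemption CHF 102,000 → base CHF 890,000
  CHF 890,000 × 27% = CHF 240,300

Regular income tax:
  CHF 664,000 × 9% = CHF 59,760
  CHF 82,500 × 23% = CHF 18,975
  → CHF 78,735
  Less foreign tax credit CHF 38,000 → CHF 40,735

CHF 240,300 > CHF 40,735, so the shadow minimum tax is the binding amount.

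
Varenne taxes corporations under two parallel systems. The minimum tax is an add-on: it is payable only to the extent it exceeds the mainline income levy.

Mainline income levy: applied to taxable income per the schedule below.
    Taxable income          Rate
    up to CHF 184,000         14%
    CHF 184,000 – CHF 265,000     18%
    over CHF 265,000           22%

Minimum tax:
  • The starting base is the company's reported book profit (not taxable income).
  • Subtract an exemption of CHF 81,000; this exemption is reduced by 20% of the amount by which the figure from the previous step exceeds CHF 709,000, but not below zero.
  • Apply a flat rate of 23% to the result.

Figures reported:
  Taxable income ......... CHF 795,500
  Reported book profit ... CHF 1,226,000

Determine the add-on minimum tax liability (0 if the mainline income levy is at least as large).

Mainline income levy:
  CHF 184,000 × 14% = CHF 25,760
  CHF 81,000 × 18% = CHF 14,580
  CHF 530,500 × 22% = CHF 116,710
  → CHF 157,050

Minimum tax:
  Base (reported book profit): CHF 1,226,000
  Exemption: 20% × (CHF 1,226,000 − CHF 709,000) = CHF 103,400 ≥ CHF 81,000, so the exemption is fully phased out
  Base: CHF 1,226,000 − CHF 0 = CHF 1,226,000
  CHF 1,226,000 × 23% = CHF 281,980

Excess of minimum tax over mainline income levy: CHF 281,980 − CHF 157,050 = CHF 124,930.

CHF 124,930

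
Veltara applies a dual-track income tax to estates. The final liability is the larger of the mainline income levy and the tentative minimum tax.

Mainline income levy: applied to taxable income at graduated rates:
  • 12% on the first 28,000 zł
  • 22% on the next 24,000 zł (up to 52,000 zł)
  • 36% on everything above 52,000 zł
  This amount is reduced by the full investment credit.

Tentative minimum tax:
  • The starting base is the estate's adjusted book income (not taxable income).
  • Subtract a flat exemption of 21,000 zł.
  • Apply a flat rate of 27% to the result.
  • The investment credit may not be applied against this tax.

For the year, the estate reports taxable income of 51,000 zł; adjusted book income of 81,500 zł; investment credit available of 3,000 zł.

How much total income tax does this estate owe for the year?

Tentative minimum tax:
  Base (adjusted book income): 81,500 zł
  Less exemption 21,000 zł → base 60,500 zł
  60,500 zł × 27% = 16,335 zł

Mainline income levy:
  28,000 zł × 12% = 3,360 zł
  23,000 zł × 22% = 5,060 zł
  → 8,420 zł
  Less investment credit 3,000 zł → 5,420 zł

16,335 zł > 5,420 zł, so the tentative minimum tax is the binding amount.

16,335 zł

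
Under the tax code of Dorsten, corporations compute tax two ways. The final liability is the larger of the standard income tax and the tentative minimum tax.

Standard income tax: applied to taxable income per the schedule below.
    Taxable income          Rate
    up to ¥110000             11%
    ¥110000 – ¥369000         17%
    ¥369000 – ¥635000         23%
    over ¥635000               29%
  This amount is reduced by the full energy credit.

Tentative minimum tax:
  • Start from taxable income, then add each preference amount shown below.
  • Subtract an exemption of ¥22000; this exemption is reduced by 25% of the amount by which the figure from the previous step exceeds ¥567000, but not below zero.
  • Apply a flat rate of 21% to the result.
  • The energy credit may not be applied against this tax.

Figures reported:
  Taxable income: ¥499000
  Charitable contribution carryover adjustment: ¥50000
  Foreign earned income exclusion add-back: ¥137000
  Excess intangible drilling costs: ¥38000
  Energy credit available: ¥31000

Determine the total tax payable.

Tentative minimum tax:
  Adjusted income: ¥499000 + ¥50000 + ¥137000 + ¥38000 = ¥724000
  Exemption: 25% × (¥724000 − ¥567000) = ¥39250 ≥ ¥22000, so the exemption is fully phased out
  Base: ¥724000 − ¥0 = ¥724000
  ¥724000 × 21% = ¥152040

Standard income tax:
  ¥110000 × 11% = ¥12100
  ¥259000 × 17% = ¥44030
  ¥130000 × 23% = ¥29900
  → ¥86030
  Less energy credit ¥31000 → ¥55030

¥152040 > ¥55030, so the tentative minimum tax is the binding amount.

¥152040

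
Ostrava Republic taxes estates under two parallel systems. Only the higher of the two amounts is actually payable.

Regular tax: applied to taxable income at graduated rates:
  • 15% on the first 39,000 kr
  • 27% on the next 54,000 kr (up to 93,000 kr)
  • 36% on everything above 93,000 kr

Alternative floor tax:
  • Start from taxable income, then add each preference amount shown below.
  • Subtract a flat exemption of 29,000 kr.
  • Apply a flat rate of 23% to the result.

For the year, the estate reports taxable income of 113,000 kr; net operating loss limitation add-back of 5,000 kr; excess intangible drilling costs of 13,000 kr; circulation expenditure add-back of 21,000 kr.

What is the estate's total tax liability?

28,290 kr

Alternative floor tax:
  Adjusted income: 113,000 kr + 5,000 kr + 13,000 kr + 21,000 kr = 152,000 kr
  Less exemption 29,000 kr → base 123,000 kr
  123,000 kr × 23% = 28,290 kr

Regular tax:
  39,000 kr × 15% = 5,850 kr
  54,000 kr × 27% = 14,580 kr
  20,000 kr × 36% = 7,200 kr
  → 27,630 kr

28,290 kr > 27,630 kr, so the alternative floor tax is the binding amount.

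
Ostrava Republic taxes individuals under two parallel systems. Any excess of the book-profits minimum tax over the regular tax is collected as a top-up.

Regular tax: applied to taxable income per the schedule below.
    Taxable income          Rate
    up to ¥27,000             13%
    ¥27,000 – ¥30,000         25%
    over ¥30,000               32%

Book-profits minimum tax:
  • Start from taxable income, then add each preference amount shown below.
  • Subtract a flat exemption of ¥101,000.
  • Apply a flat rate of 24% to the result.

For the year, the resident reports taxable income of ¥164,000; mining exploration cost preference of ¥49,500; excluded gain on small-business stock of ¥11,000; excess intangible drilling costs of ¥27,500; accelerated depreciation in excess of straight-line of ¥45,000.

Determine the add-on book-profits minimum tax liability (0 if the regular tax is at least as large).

¥0

Book-profits minimum tax:
  Adjusted income: ¥164,000 + ¥49,500 + ¥11,000 + ¥27,500 + ¥45,000 = ¥297,000
  Less exemption ¥101,000 → base ¥196,000
  ¥196,000 × 24% = ¥47,040

Regular tax:
  ¥27,000 × 13% = ¥3,510
  ¥3,000 × 25% = ¥750
  ¥134,000 × 32% = ¥42,880
  → ¥47,140

¥47,040 ≤ ¥47,140, so no add-on is due.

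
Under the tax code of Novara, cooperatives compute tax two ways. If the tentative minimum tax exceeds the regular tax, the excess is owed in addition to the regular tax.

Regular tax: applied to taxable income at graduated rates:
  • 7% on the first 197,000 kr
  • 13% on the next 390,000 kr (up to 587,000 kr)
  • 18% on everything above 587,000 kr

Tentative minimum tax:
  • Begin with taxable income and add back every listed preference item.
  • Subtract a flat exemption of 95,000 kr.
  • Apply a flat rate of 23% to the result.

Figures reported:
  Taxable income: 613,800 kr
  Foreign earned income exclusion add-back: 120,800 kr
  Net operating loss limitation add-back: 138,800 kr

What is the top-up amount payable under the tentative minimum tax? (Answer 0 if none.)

109,718 kr

Tentative minimum tax:
  Adjusted income: 613,800 kr + 120,800 kr + 138,800 kr = 873,400 kr
  Less exemption 95,000 kr → base 778,400 kr
  778,400 kr × 23% = 179,032 kr

Regular tax:
  197,000 kr × 7% = 13,790 kr
  390,000 kr × 13% = 50,700 kr
  26,800 kr × 18% = 4,824 kr
  → 69,314 kr

Excess of tentative minimum tax over regular tax: 179,032 kr − 69,314 kr = 109,718 kr.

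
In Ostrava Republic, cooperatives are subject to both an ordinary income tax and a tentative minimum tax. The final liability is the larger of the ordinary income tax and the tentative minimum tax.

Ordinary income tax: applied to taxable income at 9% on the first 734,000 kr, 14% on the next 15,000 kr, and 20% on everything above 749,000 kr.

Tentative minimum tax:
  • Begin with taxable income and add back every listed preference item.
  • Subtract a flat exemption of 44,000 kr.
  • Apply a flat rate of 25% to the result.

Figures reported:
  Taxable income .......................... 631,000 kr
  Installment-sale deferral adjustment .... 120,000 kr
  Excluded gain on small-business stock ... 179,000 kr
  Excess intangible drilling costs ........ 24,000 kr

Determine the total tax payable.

Tentative minimum tax:
  Adjusted income: 631,000 kr + 120,000 kr + 179,000 kr + 24,000 kr = 954,000 kr
  Less exemption 44,000 kr → base 910,000 kr
  910,000 kr × 25% = 227,500 kr

Ordinary income tax:
  631,000 kr × 9% = 56,790 kr

227,500 kr > 56,790 kr, so the tentative minimum tax is the binding amount.

227,500 kr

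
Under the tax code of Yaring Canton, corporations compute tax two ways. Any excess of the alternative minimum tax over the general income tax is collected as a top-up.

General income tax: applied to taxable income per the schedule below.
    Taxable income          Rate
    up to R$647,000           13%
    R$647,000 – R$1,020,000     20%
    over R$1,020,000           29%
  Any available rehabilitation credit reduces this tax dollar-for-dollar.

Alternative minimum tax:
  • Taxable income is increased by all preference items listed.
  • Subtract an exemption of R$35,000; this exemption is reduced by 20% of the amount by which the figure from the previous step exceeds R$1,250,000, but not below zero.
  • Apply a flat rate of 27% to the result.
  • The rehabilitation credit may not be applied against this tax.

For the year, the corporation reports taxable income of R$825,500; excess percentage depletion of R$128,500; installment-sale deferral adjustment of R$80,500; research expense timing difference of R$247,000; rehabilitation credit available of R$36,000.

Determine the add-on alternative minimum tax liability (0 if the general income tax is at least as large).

R$254,446

Alternative minimum tax:
  Adjusted income: R$825,500 + R$128,500 + R$80,500 + R$247,000 = R$1,281,500
  Exemption: R$35,000 − 20% × (R$1,281,500 − R$1,250,000) = R$35,000 − R$6,300 = R$28,700
  Base: R$1,281,500 − R$28,700 = R$1,252,800
  R$1,252,800 × 27% = R$338,256

General income tax:
  R$647,000 × 13% = R$84,110
  R$178,500 × 20% = R$35,700
  → R$119,810
  Less rehabilitation credit R$36,000 → R$83,810

Excess of alternative minimum tax over general income tax: R$338,256 − R$83,810 = R$254,446.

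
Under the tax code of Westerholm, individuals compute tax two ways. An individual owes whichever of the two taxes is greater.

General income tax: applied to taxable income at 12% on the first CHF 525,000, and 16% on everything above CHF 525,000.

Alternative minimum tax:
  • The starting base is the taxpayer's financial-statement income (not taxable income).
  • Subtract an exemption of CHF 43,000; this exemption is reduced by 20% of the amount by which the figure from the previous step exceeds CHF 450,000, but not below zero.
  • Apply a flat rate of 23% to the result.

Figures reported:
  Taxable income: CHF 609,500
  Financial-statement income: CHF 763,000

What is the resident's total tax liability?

General income tax:
  CHF 525,000 × 12% = CHF 63,000
  CHF 84,500 × 16% = CHF 13,520
  → CHF 76,520

Alternative minimum tax:
  Base (financial-statement income): CHF 763,000
  Exemption: 20% × (CHF 763,000 − CHF 450,000) = CHF 62,600 ≥ CHF 43,000, so the exemption is fully phased out
  Base: CHF 763,000 − CHF 0 = CHF 763,000
  CHF 763,000 × 23% = CHF 175,490

CHF 175,490 > CHF 76,520, so the alternative minimum tax is the binding amount.

CHF 175,490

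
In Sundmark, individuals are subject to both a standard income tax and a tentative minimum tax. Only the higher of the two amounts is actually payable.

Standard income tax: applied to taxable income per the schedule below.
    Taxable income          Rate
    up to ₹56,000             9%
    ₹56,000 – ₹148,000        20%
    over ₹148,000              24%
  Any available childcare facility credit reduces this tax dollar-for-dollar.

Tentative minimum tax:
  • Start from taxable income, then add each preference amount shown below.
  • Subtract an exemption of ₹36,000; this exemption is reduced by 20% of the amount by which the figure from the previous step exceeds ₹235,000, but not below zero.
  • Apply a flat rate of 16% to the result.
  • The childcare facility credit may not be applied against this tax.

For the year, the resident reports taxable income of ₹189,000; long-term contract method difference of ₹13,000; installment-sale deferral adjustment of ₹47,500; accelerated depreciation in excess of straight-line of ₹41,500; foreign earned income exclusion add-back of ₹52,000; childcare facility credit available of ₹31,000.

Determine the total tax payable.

Standard income tax:
  ₹56,000 × 9% = ₹5,040
  ₹92,000 × 20% = ₹18,400
  ₹41,000 × 24% = ₹9,840
  → ₹33,280
  Less childcare facility credit ₹31,000 → ₹2,280

Tentative minimum tax:
  Adjusted income: ₹189,000 + ₹13,000 + ₹47,500 + ₹41,500 + ₹52,000 = ₹343,000
  Exemption: ₹36,000 − 20% × (₹343,000 − ₹235,000) = ₹36,000 − ₹21,600 = ₹14,400
  Base: ₹343,000 − ₹14,400 = ₹328,600
  ₹328,600 × 16% = ₹52,576

₹52,576 > ₹2,280, so the tentative minimum tax is the binding amount.

₹52,576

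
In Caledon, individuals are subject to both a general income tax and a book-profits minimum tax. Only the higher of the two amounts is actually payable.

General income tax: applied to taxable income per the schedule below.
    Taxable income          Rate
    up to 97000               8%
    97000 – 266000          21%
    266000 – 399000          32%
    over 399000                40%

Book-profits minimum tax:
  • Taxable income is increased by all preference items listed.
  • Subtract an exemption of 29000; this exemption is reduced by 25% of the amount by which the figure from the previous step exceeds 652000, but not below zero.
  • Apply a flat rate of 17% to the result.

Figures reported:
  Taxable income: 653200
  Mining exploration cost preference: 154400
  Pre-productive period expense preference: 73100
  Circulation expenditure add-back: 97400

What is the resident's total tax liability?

187490

Book-profits minimum tax:
  Adjusted income: 653200 + 154400 + 73100 + 97400 = 978100
  Exemption: 25% × (978100 − 652000) = 81525 ≥ 29000, so the exemption is fully phased out
  Base: 978100 − 0 = 978100
  978100 × 17% = 166277

General income tax:
  97000 × 8% = 7760
  169000 × 21% = 35490
  133000 × 32% = 42560
  254200 × 40% = 101680
  → 187490

187490 > 166277, so the general income tax governs.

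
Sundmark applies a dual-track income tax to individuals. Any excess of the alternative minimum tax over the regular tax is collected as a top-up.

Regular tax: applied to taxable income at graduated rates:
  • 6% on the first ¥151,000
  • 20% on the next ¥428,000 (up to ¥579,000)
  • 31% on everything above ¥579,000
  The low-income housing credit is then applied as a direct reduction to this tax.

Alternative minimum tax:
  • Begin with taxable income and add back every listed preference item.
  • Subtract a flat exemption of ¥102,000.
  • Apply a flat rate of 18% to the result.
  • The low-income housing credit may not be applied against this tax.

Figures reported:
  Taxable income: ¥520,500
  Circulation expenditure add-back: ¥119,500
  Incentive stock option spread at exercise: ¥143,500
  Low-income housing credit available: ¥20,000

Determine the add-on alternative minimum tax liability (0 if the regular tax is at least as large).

Alternative minimum tax:
  Adjusted income: ¥520,500 + ¥119,500 + ¥143,500 = ¥783,500
  Less exemption ¥102,000 → base ¥681,500
  ¥681,500 × 18% = ¥122,670

Regular tax:
  ¥151,000 × 6% = ¥9,060
  ¥369,500 × 20% = ¥73,900
  → ¥82,960
  Less low-income housing credit ¥20,000 → ¥62,960

Excess of alternative minimum tax over regular tax: ¥122,670 − ¥62,960 = ¥59,710.

¥59,710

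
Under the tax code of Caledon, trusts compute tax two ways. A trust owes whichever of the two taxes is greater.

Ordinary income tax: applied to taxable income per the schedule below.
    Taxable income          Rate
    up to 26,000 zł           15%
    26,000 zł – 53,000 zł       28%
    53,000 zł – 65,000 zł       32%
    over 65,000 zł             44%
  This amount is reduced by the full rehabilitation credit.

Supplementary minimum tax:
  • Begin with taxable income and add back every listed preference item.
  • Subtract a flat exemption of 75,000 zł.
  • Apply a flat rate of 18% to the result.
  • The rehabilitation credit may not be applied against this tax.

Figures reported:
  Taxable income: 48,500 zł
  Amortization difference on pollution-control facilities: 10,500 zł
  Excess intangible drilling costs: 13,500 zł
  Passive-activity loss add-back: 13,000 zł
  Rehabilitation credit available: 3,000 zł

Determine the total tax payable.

Ordinary income tax:
  26,000 zł × 15% = 3,900 zł
  22,500 zł × 28% = 6,300 zł
  → 10,200 zł
  Less rehabilitation credit 3,000 zł → 7,200 zł

Supplementary minimum tax:
  Adjusted income: 48,500 zł + 10,500 zł + 13,500 zł + 13,000 zł = 85,500 zł
  Less exemption 75,000 zł → base 10,500 zł
  10,500 zł × 18% = 1,890 zł

7,200 zł > 1,890 zł, so the ordinary income tax governs.

7,200 zł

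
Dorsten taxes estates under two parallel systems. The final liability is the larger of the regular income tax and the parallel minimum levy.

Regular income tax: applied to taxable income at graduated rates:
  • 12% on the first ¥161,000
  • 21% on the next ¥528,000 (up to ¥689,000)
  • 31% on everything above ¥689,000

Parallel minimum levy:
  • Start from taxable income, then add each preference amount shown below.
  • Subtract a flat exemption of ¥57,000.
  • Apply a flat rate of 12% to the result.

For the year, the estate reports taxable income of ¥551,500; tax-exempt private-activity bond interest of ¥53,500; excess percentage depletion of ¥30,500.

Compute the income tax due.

Parallel minimum levy:
  Adjusted income: ¥551,500 + ¥53,500 + ¥30,500 = ¥635,500
  Less exemption ¥57,000 → base ¥578,500
  ¥578,500 × 12% = ¥69,420

Regular income tax:
  ¥161,000 × 12% = ¥19,320
  ¥390,500 × 21% = ¥82,005
  → ¥101,325

¥101,325 > ¥69,420, so the regular income tax governs.

¥101,325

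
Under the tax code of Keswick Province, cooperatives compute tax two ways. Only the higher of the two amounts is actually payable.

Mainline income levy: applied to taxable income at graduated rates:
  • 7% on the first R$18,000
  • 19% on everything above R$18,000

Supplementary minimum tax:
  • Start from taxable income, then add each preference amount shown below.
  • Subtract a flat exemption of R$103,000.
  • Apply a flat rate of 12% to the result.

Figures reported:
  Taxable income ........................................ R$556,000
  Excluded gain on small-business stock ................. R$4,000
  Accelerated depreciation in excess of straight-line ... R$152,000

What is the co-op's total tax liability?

Supplementary minimum tax:
  Adjusted income: R$556,000 + R$4,000 + R$152,000 = R$712,000
  Less exemption R$103,000 → base R$609,000
  R$609,000 × 12% = R$73,080

Mainline income levy:
  R$18,000 × 7% = R$1,260
  R$538,000 × 19% = R$102,220
  → R$103,480

R$103,480 > R$73,080, so the mainline income levy governs.

R$103,480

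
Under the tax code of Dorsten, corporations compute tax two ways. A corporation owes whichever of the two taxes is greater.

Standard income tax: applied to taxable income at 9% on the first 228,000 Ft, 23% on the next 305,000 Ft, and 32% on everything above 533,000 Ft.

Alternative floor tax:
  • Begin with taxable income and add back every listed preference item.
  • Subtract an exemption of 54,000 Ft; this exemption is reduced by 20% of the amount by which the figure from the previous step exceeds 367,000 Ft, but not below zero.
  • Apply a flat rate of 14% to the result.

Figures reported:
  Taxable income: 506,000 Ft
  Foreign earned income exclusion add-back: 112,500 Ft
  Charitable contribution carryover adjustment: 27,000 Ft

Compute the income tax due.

90,370 Ft

Standard income tax:
  228,000 Ft × 9% = 20,520 Ft
  278,000 Ft × 23% = 63,940 Ft
  → 84,460 Ft

Alternative floor tax:
  Adjusted income: 506,000 Ft + 112,500 Ft + 27,000 Ft = 645,500 Ft
  Exemption: 20% × (645,500 Ft − 367,000 Ft) = 55,700 Ft ≥ 54,000 Ft, so the exemption is fully phased out
  Base: 645,500 Ft − 0 Ft = 645,500 Ft
  645,500 Ft × 14% = 90,370 Ft

90,370 Ft > 84,460 Ft, so the alternative floor tax is the binding amount.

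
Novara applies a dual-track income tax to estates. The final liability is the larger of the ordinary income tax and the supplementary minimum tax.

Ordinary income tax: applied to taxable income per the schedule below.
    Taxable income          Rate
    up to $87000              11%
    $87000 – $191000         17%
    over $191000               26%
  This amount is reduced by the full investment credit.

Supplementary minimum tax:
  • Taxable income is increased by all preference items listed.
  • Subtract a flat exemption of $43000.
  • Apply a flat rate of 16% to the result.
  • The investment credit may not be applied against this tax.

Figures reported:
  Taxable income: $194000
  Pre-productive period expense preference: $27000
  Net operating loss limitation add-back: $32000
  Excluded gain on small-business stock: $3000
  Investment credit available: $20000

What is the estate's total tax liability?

Ordinary income tax:
  $87000 × 11% = $9570
  $104000 × 17% = $17680
  $3000 × 26% = $780
  → $28030
  Less investment credit $20000 → $8030

Supplementary minimum tax:
  Adjusted income: $194000 + $27000 + $32000 + $3000 = $256000
  Less exemption $43000 → base $213000
  $213000 × 16% = $34080

$34080 > $8030, so the supplementary minimum tax is the binding amount.

$34080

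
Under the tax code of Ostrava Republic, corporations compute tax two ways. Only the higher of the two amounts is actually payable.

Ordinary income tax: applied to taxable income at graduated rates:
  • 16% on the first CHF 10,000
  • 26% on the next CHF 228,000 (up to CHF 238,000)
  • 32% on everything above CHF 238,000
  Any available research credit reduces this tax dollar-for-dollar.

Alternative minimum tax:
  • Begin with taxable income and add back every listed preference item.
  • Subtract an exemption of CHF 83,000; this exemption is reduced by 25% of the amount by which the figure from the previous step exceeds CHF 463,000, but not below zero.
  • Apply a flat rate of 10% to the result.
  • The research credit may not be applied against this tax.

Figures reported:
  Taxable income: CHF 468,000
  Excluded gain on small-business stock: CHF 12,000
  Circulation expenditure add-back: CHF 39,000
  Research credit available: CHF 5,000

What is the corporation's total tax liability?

Ordinary income tax:
  CHF 10,000 × 16% = CHF 1,600
  CHF 228,000 × 26% = CHF 59,280
  CHF 230,000 × 32% = CHF 73,600
  → CHF 134,480
  Less research credit CHF 5,000 → CHF 129,480

Alternative minimum tax:
  Adjusted income: CHF 468,000 + CHF 12,000 + CHF 39,000 = CHF 519,000
  Exemption: CHF 83,000 − 25% × (CHF 519,000 − CHF 463,000) = CHF 83,000 − CHF 14,000 = CHF 69,000
  Base: CHF 519,000 − CHF 69,000 = CHF 450,000
  CHF 450,000 × 10% = CHF 45,000

CHF 129,480 > CHF 45,000, so the ordinary income tax governs.

CHF 129,480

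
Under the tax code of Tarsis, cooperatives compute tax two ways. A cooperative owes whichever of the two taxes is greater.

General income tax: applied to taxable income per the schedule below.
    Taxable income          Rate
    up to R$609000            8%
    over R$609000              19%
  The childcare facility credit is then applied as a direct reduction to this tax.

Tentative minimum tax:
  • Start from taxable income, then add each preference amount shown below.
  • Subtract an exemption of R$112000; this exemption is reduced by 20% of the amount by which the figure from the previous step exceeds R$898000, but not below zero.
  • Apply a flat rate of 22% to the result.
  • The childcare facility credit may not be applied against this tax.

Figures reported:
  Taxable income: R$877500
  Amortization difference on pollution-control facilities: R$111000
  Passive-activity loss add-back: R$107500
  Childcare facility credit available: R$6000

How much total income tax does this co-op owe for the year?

General income tax:
  R$609000 × 8% = R$48720
  R$268500 × 19% = R$51015
  → R$99735
  Less childcare facility credit R$6000 → R$93735

Tentative minimum tax:
  Adjusted income: R$877500 + R$111000 + R$107500 = R$1096000
  Exemption: R$112000 − 20% × (R$1096000 − R$898000) = R$112000 − R$39600 = R$72400
  Base: R$1096000 − R$72400 = R$1023600
  R$1023600 × 22% = R$225192

R$225192 > R$93735, so the tentative minimum tax is the binding amount.

R$225192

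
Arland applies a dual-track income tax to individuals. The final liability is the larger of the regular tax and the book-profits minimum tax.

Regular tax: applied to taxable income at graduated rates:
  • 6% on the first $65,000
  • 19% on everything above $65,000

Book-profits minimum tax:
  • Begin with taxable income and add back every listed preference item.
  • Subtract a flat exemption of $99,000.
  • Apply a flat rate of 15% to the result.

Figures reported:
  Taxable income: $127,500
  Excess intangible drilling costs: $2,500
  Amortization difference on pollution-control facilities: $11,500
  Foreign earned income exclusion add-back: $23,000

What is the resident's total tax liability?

Regular tax:
  $65,000 × 6% = $3,900
  $62,500 × 19% = $11,875
  → $15,775

Book-profits minimum tax:
  Adjusted income: $127,500 + $2,500 + $11,500 + $23,000 = $164,500
  Less exemption $99,000 → base $65,500
  $65,500 × 15% = $9,825

$15,775 > $9,825, so the regular tax governs.

$15,775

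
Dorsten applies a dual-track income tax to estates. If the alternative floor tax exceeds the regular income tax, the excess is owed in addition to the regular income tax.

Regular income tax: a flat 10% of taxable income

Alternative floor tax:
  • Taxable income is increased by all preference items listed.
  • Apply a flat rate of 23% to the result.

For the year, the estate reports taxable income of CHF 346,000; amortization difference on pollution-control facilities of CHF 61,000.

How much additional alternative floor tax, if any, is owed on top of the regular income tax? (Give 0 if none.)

CHF 59,010

Alternative floor tax:
  Adjusted income: CHF 346,000 + CHF 61,000 = CHF 407,000
  CHF 407,000 × 23% = CHF 93,610

Regular income tax:
  CHF 346,000 × 10% = CHF 34,600

Excess of alternative floor tax over regular income tax: CHF 93,610 − CHF 34,600 = CHF 59,010.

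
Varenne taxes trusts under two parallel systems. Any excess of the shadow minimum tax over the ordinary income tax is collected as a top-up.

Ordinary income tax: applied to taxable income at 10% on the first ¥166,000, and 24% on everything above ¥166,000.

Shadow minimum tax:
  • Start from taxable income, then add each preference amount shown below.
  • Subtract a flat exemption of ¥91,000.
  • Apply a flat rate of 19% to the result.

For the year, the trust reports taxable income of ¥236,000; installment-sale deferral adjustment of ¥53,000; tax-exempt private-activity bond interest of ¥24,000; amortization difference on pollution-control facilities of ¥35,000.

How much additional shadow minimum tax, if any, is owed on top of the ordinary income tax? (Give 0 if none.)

Shadow minimum tax:
  Adjusted income: ¥236,000 + ¥53,000 + ¥24,000 + ¥35,000 = ¥348,000
  Less exemption ¥91,000 → base ¥257,000
  ¥257,000 × 19% = ¥48,830

Ordinary income tax:
  ¥166,000 × 10% = ¥16,600
  ¥70,000 × 24% = ¥16,800
  → ¥33,400

Excess of shadow minimum tax over ordinary income tax: ¥48,830 − ¥33,400 = ¥15,430.

¥15,430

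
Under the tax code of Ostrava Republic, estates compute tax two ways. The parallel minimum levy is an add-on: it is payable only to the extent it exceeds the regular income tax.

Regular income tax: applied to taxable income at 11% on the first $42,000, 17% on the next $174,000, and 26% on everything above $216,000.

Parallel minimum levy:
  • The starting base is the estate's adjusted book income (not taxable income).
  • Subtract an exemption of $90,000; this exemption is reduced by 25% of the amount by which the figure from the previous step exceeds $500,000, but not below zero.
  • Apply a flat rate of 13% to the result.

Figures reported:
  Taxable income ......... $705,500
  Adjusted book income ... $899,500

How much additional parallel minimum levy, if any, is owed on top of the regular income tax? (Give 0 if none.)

$0

Regular income tax:
  $42,000 × 11% = $4,620
  $174,000 × 17% = $29,580
  $489,500 × 26% = $127,270
  → $161,470

Parallel minimum levy:
  Base (adjusted book income): $899,500
  Exemption: 25% × ($899,500 − $500,000) = $99,875 ≥ $90,000, so the exemption is fully phased out
  Base: $899,500 − $0 = $899,500
  $899,500 × 13% = $116,935

$116,935 ≤ $161,470, so no add-on is due.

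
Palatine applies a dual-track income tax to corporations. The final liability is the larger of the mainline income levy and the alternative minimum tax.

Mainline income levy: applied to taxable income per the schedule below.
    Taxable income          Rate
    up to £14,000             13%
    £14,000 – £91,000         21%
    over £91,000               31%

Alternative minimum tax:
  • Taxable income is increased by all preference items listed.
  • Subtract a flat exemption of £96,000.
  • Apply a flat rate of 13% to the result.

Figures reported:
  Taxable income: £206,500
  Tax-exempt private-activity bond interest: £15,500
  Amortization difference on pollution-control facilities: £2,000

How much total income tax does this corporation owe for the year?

Alternative minimum tax:
  Adjusted income: £206,500 + £15,500 + £2,000 = £224,000
  Less exemption £96,000 → base £128,000
  £128,000 × 13% = £16,640

Mainline income levy:
  £14,000 × 13% = £1,820
  £77,000 × 21% = £16,170
  £115,500 × 31% = £35,805
  → £53,795

£53,795 > £16,640, so the mainline income levy governs.

£53,795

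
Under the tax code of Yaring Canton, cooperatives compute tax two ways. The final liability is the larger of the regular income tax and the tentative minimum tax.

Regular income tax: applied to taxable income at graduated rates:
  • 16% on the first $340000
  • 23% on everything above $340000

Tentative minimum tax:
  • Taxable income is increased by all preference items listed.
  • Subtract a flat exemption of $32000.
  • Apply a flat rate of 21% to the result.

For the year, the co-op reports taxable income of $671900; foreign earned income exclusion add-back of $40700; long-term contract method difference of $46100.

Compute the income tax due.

$152607

Tentative minimum tax:
  Adjusted income: $671900 + $40700 + $46100 = $758700
  Less exemption $32000 → base $726700
  $726700 × 21% = $152607

Regular income tax:
  $340000 × 16% = $54400
  $331900 × 23% = $76337
  → $130737

$152607 > $130737, so the tentative minimum tax is the binding amount.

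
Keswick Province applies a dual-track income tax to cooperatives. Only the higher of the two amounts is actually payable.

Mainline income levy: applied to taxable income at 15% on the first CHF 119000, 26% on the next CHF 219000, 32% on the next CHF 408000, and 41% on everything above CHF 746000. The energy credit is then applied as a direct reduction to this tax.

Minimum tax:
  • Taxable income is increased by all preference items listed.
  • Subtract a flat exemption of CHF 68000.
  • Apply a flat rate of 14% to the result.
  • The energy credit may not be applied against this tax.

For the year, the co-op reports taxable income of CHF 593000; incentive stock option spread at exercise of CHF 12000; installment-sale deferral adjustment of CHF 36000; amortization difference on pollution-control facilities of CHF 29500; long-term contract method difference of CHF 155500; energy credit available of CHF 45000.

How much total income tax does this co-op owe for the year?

CHF 111390

Minimum tax:
  Adjusted income: CHF 593000 + CHF 12000 + CHF 36000 + CHF 29500 + CHF 155500 = CHF 826000
  Less exemption CHF 68000 → base CHF 758000
  CHF 758000 × 14% = CHF 106120

Mainline income levy:
  CHF 119000 × 15% = CHF 17850
  CHF 219000 × 26% = CHF 56940
  CHF 255000 × 32% = CHF 81600
  → CHF 156390
  Less energy credit CHF 45000 → CHF 111390

CHF 111390 > CHF 106120, so the mainline income levy governs.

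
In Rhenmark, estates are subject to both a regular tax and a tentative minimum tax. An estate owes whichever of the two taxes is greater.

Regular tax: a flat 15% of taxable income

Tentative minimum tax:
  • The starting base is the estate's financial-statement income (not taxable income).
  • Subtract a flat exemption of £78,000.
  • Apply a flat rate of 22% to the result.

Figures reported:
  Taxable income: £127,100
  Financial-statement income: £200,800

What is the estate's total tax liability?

Regular tax:
  £127,100 × 15% = £19,065

Tentative minimum tax:
  Base (financial-statement income): £200,800
  Less exemption £78,000 → base £122,800
  £122,800 × 22% = £27,016

£27,016 > £19,065, so the tentative minimum tax is the binding amount.

£27,016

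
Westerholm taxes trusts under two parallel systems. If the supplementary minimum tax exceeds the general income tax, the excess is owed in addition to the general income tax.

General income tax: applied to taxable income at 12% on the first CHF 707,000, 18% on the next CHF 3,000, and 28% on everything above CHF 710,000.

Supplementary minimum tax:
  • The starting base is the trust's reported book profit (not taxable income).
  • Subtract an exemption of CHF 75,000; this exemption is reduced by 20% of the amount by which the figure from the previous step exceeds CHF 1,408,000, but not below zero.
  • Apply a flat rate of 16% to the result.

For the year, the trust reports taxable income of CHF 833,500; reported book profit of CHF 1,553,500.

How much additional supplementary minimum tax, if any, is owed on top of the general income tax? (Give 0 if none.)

Supplementary minimum tax:
  Base (reported book profit): CHF 1,553,500
  Exemption: CHF 75,000 − 20% × (CHF 1,553,500 − CHF 1,408,000) = CHF 75,000 − CHF 29,100 = CHF 45,900
  Base: CHF 1,553,500 − CHF 45,900 = CHF 1,507,600
  CHF 1,507,600 × 16% = CHF 241,216

General income tax:
  CHF 707,000 × 12% = CHF 84,840
  CHF 3,000 × 18% = CHF 540
  CHF 123,500 × 28% = CHF 34,580
  → CHF 119,960

Excess of supplementary minimum tax over general income tax: CHF 241,216 − CHF 119,960 = CHF 121,256.

CHF 121,256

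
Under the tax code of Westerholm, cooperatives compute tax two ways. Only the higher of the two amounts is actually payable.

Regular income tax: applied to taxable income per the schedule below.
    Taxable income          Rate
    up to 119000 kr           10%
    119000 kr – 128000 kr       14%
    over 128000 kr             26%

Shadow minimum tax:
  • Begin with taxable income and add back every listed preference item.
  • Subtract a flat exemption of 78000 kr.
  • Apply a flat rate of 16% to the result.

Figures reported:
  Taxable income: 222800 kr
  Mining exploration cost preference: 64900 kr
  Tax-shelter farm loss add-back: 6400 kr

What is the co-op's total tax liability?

37808 kr

Regular income tax:
  119000 kr × 10% = 11900 kr
  9000 kr × 14% = 1260 kr
  94800 kr × 26% = 24648 kr
  → 37808 kr

Shadow minimum tax:
  Adjusted income: 222800 kr + 64900 kr + 6400 kr = 294100 kr
  Less exemption 78000 kr → base 216100 kr
  216100 kr × 16% = 34576 kr

37808 kr > 34576 kr, so the regular income tax governs.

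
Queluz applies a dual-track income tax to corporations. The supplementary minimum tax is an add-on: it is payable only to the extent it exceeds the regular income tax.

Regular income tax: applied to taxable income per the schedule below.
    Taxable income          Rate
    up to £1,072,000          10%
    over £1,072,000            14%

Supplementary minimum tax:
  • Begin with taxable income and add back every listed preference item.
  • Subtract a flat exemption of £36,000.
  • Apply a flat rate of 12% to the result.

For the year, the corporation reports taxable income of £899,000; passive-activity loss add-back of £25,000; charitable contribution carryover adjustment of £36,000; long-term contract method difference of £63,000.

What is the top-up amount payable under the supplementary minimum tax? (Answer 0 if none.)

Supplementary minimum tax:
  Adjusted income: £899,000 + £25,000 + £36,000 + £63,000 = £1,023,000
  Less exemption £36,000 → base £987,000
  £987,000 × 12% = £118,440

Regular income tax:
  £899,000 × 10% = £89,900

Excess of supplementary minimum tax over regular income tax: £118,440 − £89,900 = £28,540.

£28,540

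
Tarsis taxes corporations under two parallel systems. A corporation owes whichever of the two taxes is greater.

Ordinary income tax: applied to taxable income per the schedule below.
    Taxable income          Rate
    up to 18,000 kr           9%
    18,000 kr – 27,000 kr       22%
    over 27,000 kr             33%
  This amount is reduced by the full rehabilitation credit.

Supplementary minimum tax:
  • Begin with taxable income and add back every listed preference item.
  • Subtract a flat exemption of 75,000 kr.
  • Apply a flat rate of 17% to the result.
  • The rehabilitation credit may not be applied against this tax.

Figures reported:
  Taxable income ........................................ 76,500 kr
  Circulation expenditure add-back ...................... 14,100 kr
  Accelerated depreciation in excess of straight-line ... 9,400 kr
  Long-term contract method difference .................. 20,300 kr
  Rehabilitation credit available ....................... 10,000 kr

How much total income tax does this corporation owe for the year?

9,935 kr

Ordinary income tax:
  18,000 kr × 9% = 1,620 kr
  9,000 kr × 22% = 1,980 kr
  49,500 kr × 33% = 16,335 kr
  → 19,935 kr
  Less rehabilitation credit 10,000 kr → 9,935 kr

Supplementary minimum tax:
  Adjusted income: 76,500 kr + 14,100 kr + 9,400 kr + 20,300 kr = 120,300 kr
  Less exemption 75,000 kr → base 45,300 kr
  45,300 kr × 17% = 7,701 kr

9,935 kr > 7,701 kr, so the ordinary income tax governs.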